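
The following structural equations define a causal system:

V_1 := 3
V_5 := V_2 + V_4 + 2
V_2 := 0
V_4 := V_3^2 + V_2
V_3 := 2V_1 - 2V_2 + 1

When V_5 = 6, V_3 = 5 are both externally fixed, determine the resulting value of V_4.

Under do(V_5 = 6, V_3 = 5), each intervened variable's structural equation is replaced by its fixed value.
V_4 = V_3^2 + V_2  [with V_3=5, V_2=0]  = 25

25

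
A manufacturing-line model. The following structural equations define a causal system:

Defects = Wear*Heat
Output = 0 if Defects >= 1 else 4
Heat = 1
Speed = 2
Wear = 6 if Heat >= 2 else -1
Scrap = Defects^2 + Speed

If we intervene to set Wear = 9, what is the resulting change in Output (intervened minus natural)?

-4

The intervention breaks the incoming arrows to Wear: Wear = 6 if Heat >= 2 else -1 no longer applies, and Wear = 9.
Defects = Wear*Heat  [with Wear=9, Heat=1]  = 9
Output = 0 if Defects >= 1 else 4  [with Defects=9]  = 0
Without intervention: Wear = 6 if Heat >= 2 else -1  [with Heat=1]  = -1; Defects = Wear*Heat  [with Wear=-1, Heat=1]  = -1; Output = 0 if Defects >= 1 else 4  [with Defects=-1]  = 4.
Change = 0 − 4 = -4.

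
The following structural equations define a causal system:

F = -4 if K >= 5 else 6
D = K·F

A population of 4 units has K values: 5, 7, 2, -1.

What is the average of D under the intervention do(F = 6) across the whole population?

19.5

Under do(F=6), F's equation is replaced by F=6 for every unit. Per-unit D: 30, 42, 12, -6. Mean = 19.5.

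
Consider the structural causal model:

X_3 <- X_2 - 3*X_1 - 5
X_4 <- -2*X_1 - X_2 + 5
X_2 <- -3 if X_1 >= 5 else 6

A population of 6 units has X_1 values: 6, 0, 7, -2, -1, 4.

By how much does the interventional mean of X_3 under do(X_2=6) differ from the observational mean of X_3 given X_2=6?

The intervention sets X_2=6 in all 6 units regardless of X_1. Recomputing X_3 per unit gives -17, 1, -20, 7, 4, -11; average -6.
Observing X_2=6 restricts to units where X_2's equation naturally yields 6: X_1 ∈ {0, -2, -1, 4}. In that subpopulation X_3 = 1, 7, 4, -11, mean 0.25.
Difference = -6 − 0.25 = -6.25.

-6.25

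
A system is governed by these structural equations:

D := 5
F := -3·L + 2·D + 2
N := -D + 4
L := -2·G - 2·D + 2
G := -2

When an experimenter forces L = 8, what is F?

-12

The intervention breaks the incoming arrows to L: L := -2·G - 2·D + 2 no longer applies, and L = 8.
F = -3·L + 2·D + 2  [with L=8, D=5]  = -12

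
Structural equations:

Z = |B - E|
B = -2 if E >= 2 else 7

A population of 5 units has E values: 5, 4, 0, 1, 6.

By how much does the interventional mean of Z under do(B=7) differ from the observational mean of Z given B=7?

Under do(B=7), B's equation is replaced by B=7 for every unit. Per-unit Z: 2, 3, 7, 6, 1. Mean = 3.8.
Observing B=7 restricts to units where B's equation naturally yields 7: E ∈ {0, 1}. In that subpopulation Z = 7, 6, mean 6.5.
Difference = 3.8 − 6.5 = -2.7.

-2.7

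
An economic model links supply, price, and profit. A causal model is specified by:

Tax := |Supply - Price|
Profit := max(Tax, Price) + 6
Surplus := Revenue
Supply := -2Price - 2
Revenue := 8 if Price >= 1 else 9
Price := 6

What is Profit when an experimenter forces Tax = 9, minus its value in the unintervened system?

-11

Intervening sets Tax = 9 and removes its equation (Tax := |Supply - Price|).
Profit = max(Tax, Price) + 6  [with Tax=9, Price=6]  = 15
Without intervention: Supply = -2Price - 2  [with Price=6]  = -14; Tax = |Supply - Price|  [with Supply=-14, Price=6]  = 20; Profit = max(Tax, Price) + 6  [with Tax=20, Price=6]  = 26.
Change = 15 − 26 = -11.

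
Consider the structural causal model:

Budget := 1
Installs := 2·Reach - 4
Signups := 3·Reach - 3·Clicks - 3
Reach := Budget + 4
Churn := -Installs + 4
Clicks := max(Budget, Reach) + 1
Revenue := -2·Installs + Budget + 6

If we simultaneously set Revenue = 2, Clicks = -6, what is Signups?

Under do(Revenue = 2, Clicks = -6), each intervened variable's structural equation is replaced by its fixed value.
Reach = Budget + 4  [with Budget=1]  = 5
Signups = 3·Reach - 3·Clicks - 3  [with Reach=5, Clicks=-6]  = 30

30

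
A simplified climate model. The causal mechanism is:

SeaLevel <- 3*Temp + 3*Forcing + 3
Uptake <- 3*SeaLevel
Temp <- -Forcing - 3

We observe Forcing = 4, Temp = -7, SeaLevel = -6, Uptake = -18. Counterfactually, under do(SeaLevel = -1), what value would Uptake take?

-3

The intervention breaks the incoming arrows to SeaLevel: SeaLevel <- 3*Temp + 3*Forcing + 3 no longer applies, and SeaLevel = -1.
Uptake = 3*SeaLevel  [with SeaLevel=-1]  = -3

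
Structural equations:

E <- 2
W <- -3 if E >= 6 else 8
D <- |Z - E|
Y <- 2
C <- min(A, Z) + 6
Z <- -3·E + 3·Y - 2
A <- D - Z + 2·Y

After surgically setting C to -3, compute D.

4

do(C=-3) replaces the equation C <- min(A, Z) + 6 with the constant C = -3.
No directed path runs from C to D, so D keeps its natural value.
Z = -3·E + 3·Y - 2  [with E=2, Y=2]  = -2
D = |Z - E|  [with Z=-2, E=2]  = 4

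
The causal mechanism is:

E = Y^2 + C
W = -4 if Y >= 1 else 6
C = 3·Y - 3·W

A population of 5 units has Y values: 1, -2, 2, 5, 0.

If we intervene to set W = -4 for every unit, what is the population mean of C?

15.6

Under do(W=-4), W's equation is replaced by W=-4 for every unit. Per-unit C: 15, 6, 18, 27, 12. Mean = 15.6.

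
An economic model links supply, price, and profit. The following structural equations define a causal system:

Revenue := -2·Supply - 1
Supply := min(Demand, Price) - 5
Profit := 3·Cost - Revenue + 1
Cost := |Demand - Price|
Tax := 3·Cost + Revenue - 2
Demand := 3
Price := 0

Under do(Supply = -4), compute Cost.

3

The intervention breaks the incoming arrows to Supply: Supply := min(Demand, Price) - 5 no longer applies, and Supply = -4.
Cost is not downstream of the intervention, so its value is determined by the original equations.
Cost = |Demand - Price|  [with Demand=3, Price=0]  = 3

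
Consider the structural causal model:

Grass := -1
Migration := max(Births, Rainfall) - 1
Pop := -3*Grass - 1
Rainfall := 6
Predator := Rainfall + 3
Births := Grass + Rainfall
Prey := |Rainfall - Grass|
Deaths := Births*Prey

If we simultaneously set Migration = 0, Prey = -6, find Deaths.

-30

Setting Migration = 0, Prey = -6 by intervention discards those variables' equations.
Births = Grass + Rainfall  [with Grass=-1, Rainfall=6]  = 5
Deaths = Births*Prey  [with Births=5, Prey=-6]  = -30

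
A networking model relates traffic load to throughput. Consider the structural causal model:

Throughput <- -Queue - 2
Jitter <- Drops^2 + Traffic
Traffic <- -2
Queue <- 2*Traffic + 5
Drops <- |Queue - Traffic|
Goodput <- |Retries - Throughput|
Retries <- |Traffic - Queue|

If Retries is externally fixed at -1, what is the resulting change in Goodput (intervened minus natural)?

The intervention breaks the incoming arrows to Retries: Retries <- |Traffic - Queue| no longer applies, and Retries = -1.
Queue = 2*Traffic + 5  [with Traffic=-2]  = 1
Throughput = -Queue - 2  [with Queue=1]  = -3
Goodput = |Retries - Throughput|  [with Retries=-1, Throughput=-3]  = 2
Without intervention: Queue = 2*Traffic + 5  [with Traffic=-2]  = 1; Retries = |Traffic - Queue|  [with Traffic=-2, Queue=1]  = 3; Throughput = -Queue - 2  [with Queue=1]  = -3; Goodput = |Retries - Throughput|  [with Retries=3, Throughput=-3]  = 6.
Change = 2 − 6 = -4.

-4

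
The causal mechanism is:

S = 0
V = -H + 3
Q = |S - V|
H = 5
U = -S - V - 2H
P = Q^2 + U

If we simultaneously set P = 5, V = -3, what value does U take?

-7

Under do(P = 5, V = -3), each intervened variable's structural equation is replaced by its fixed value.
U = -S - V - 2H  [with S=0, V=-3, H=5]  = -7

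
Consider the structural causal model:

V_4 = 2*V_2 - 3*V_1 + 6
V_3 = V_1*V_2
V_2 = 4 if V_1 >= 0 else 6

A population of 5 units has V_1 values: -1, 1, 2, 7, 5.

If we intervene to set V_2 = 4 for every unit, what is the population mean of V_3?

Under do(V_2=4), V_2's equation is replaced by V_2=4 for every unit. Per-unit V_3: -4, 4, 8, 28, 20. Mean = 11.2.

11.2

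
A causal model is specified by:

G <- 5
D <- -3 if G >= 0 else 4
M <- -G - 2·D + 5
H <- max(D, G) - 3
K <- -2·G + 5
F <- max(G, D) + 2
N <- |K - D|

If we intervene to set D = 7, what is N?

Under do(D=7), the mechanism D <- -3 if G >= 0 else 4 is discarded; D is fixed at 7.
K = -2·G + 5  [with G=5]  = -5
N = |K - D|  [with K=-5, D=7]  = 12

12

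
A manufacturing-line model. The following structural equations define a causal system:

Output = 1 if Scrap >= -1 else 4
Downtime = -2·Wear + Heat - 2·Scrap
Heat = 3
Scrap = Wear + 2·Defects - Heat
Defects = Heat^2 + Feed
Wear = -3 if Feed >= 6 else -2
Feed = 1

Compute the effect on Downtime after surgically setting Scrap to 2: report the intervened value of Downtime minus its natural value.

26

Under do(Scrap=2), the mechanism Scrap = Wear + 2·Defects - Heat is discarded; Scrap is fixed at 2.
Wear = -3 if Feed >= 6 else -2  [with Feed=1]  = -2
Downtime = -2·Wear + Heat - 2·Scrap  [with Wear=-2, Heat=3, Scrap=2]  = 3
Without intervention: Wear = -3 if Feed >= 6 else -2  [with Feed=1]  = -2; Defects = Heat^2 + Feed  [with Heat=3, Feed=1]  = 10; Scrap = Wear + 2·Defects - Heat  [with Wear=-2, Defects=10, Heat=3]  = 15; Downtime = -2·Wear + Heat - 2·Scrap  [with Wear=-2, Heat=3, Scrap=15]  = -23.
Change = 3 − (-23) = 26.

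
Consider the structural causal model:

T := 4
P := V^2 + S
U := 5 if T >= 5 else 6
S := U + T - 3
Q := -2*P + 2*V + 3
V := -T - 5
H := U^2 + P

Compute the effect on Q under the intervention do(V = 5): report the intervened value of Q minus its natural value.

The intervention breaks the incoming arrows to V: V := -T - 5 no longer applies, and V = 5.
U = 5 if T >= 5 else 6  [with T=4]  = 6
S = U + T - 3  [with U=6, T=4]  = 7
P = V^2 + S  [with V=5, S=7]  = 32
Q = -2*P + 2*V + 3  [with P=32, V=5]  = -51
Without intervention: U = 5 if T >= 5 else 6  [with T=4]  = 6; V = -T - 5  [with T=4]  = -9; S = U + T - 3  [with U=6, T=4]  = 7; P = V^2 + S  [with V=-9, S=7]  = 88; Q = -2*P + 2*V + 3  [with P=88, V=-9]  = -191.
Change = -51 − (-191) = 140.

140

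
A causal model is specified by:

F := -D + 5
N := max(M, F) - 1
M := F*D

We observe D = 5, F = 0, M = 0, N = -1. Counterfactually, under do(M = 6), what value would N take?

The intervention breaks the incoming arrows to M: M := F*D no longer applies, and M = 6.
F = -D + 5  [with D=5]  = 0
N = max(M, F) - 1  [with M=6, F=0]  = 5

5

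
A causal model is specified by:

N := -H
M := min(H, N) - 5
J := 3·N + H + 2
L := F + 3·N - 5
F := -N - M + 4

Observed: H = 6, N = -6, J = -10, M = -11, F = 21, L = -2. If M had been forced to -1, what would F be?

Intervening sets M = -1 and removes its equation (M := min(H, N) - 5).
N = -H  [with H=6]  = -6
F = -N - M + 4  [with N=-6, M=-1]  = 11

11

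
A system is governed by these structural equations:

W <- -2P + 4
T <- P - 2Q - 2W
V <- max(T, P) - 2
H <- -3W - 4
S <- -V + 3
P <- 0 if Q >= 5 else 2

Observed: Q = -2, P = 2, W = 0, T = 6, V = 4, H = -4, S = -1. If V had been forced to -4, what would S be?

Under do(V=-4), the mechanism V <- max(T, P) - 2 is discarded; V is fixed at -4.
S = -V + 3  [with V=-4]  = 7

7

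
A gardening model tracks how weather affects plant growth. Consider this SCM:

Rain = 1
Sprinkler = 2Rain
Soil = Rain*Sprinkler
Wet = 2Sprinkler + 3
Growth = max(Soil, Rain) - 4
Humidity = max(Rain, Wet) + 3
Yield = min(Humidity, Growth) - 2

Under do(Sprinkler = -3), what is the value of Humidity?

4

Under do(Sprinkler=-3), the mechanism Sprinkler = 2Rain is discarded; Sprinkler is fixed at -3.
Wet = 2Sprinkler + 3  [with Sprinkler=-3]  = -3
Humidity = max(Rain, Wet) + 3  [with Rain=1, Wet=-3]  = 4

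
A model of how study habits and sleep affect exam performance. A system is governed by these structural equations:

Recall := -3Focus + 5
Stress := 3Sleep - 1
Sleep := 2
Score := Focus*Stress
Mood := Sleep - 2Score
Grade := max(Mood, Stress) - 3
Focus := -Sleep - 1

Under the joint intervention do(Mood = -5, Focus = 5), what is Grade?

The joint intervention fixes Mood = -5, Focus = 5, removing each variable's own equation.
Stress = 3Sleep - 1  [with Sleep=2]  = 5
Grade = max(Mood, Stress) - 3  [with Mood=-5, Stress=5]  = 2

2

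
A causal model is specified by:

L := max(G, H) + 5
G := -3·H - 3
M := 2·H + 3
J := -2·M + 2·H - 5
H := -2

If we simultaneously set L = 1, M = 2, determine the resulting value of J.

-13

Setting L = 1, M = 2 by intervention discards those variables' equations.
J = -2·M + 2·H - 5  [with M=2, H=-2]  = -13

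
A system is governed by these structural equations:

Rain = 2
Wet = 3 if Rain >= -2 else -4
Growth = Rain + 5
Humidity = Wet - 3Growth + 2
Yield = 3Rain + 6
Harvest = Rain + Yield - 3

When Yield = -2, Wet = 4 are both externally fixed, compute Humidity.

Setting Yield = -2, Wet = 4 by intervention discards those variables' equations.
Growth = Rain + 5  [with Rain=2]  = 7
Humidity = Wet - 3Growth + 2  [with Wet=4, Growth=7]  = -15

-15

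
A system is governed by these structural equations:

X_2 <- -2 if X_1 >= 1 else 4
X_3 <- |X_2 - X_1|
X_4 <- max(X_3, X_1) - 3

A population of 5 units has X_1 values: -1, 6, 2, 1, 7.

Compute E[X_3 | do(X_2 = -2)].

5

The intervention sets X_2=-2 in all 5 units regardless of X_1. Recomputing X_3 per unit gives 1, 8, 4, 3, 9; average 5.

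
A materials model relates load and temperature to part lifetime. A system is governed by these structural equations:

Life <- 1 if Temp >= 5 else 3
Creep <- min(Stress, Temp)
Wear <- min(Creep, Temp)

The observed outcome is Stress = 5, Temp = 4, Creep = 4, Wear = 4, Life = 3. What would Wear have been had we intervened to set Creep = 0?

0

The intervention breaks the incoming arrows to Creep: Creep <- min(Stress, Temp) no longer applies, and Creep = 0.
Wear = min(Creep, Temp)  [with Creep=0, Temp=4]  = 0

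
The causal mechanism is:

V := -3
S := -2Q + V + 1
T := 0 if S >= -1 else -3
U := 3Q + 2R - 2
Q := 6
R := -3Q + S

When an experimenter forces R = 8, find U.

The intervention breaks the incoming arrows to R: R := -3Q + S no longer applies, and R = 8.
U = 3Q + 2R - 2  [with Q=6, R=8]  = 32

32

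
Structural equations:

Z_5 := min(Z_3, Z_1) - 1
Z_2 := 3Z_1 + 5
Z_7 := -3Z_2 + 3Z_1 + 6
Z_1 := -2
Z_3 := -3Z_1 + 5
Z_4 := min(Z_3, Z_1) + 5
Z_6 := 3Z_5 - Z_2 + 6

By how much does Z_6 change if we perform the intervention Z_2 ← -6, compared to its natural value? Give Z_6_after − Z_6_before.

Under do(Z_2=-6), the mechanism Z_2 := 3Z_1 + 5 is discarded; Z_2 is fixed at -6.
Z_3 = -3Z_1 + 5  [with Z_1=-2]  = 11
Z_5 = min(Z_3, Z_1) - 1  [with Z_3=11, Z_1=-2]  = -3
Z_6 = 3Z_5 - Z_2 + 6  [with Z_5=-3, Z_2=-6]  = 3
Without intervention: Z_2 = 3Z_1 + 5  [with Z_1=-2]  = -1; Z_3 = -3Z_1 + 5  [with Z_1=-2]  = 11; Z_5 = min(Z_3, Z_1) - 1  [with Z_3=11, Z_1=-2]  = -3; Z_6 = 3Z_5 - Z_2 + 6  [with Z_5=-3, Z_2=-1]  = -2.
Change = 3 − (-2) = 5.

5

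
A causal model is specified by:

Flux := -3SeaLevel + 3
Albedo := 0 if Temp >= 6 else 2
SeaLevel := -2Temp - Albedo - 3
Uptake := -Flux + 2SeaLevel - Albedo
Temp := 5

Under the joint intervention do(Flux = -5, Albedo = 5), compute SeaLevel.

-18

Setting Flux = -5, Albedo = 5 by intervention discards those variables' equations.
SeaLevel = -2Temp - Albedo - 3  [with Temp=5, Albedo=5]  = -18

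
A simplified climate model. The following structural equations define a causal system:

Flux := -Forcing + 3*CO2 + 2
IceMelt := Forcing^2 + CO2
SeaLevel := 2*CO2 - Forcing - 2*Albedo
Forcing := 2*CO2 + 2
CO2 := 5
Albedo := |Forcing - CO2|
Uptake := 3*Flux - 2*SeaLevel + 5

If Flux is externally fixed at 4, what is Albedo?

7

do(Flux=4) replaces the equation Flux := -Forcing + 3*CO2 + 2 with the constant Flux = 4.
No directed path runs from Flux to Albedo, so Albedo keeps its natural value.
Forcing = 2*CO2 + 2  [with CO2=5]  = 12
Albedo = |Forcing - CO2|  [with Forcing=12, CO2=5]  = 7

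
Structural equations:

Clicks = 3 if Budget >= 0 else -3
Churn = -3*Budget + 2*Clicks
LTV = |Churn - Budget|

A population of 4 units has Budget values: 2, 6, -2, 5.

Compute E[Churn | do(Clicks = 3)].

-2.25

do(Clicks=3) breaks Clicks's dependence on Budget. With Clicks=3 fixed, Churn across the units is 0, -12, 12, -9, mean -2.25.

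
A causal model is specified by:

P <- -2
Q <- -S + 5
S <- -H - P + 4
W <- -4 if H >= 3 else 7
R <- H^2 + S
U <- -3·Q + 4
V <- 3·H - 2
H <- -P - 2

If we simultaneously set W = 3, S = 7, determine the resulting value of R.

7

Under do(W = 3, S = 7), each intervened variable's structural equation is replaced by its fixed value.
H = -P - 2  [with P=-2]  = 0
R = H^2 + S  [with H=0, S=7]  = 7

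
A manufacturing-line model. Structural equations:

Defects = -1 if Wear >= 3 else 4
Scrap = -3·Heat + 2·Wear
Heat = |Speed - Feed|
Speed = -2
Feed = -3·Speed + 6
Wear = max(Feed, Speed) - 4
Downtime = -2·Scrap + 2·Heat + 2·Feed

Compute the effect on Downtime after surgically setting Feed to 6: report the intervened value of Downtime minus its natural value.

Under do(Feed=6), the mechanism Feed = -3·Speed + 6 is discarded; Feed is fixed at 6.
Heat = |Speed - Feed|  [with Speed=-2, Feed=6]  = 8
Wear = max(Feed, Speed) - 4  [with Feed=6, Speed=-2]  = 2
Scrap = -3·Heat + 2·Wear  [with Heat=8, Wear=2]  = -20
Downtime = -2·Scrap + 2·Heat + 2·Feed  [with Scrap=-20, Heat=8, Feed=6]  = 68
Without intervention: Feed = -3·Speed + 6  [with Speed=-2]  = 12; Heat = |Speed - Feed|  [with Speed=-2, Feed=12]  = 14; Wear = max(Feed, Speed) - 4  [with Feed=12, Speed=-2]  = 8; Scrap = -3·Heat + 2·Wear  [with Heat=14, Wear=8]  = -26; Downtime = -2·Scrap + 2·Heat + 2·Feed  [with Scrap=-26, Heat=14, Feed=12]  = 104.
Change = 68 − 104 = -36.

-36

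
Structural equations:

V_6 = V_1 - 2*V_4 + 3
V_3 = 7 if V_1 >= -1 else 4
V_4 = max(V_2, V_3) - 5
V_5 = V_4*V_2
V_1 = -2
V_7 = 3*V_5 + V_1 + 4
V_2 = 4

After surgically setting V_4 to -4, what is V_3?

4

Under do(V_4=-4), the mechanism V_4 = max(V_2, V_3) - 5 is discarded; V_4 is fixed at -4.
Since V_3 is not a descendant of the intervened variable, it is unaffected.
V_3 = 7 if V_1 >= -1 else 4  [with V_1=-2]  = 4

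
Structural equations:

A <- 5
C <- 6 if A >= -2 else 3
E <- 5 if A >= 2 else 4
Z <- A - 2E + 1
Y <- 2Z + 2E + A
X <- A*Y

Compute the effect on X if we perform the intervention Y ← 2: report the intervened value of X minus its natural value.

-25

The intervention breaks the incoming arrows to Y: Y <- 2Z + 2E + A no longer applies, and Y = 2.
X = A*Y  [with A=5, Y=2]  = 10
Without intervention: E = 5 if A >= 2 else 4  [with A=5]  = 5; Z = A - 2E + 1  [with A=5, E=5]  = -4; Y = 2Z + 2E + A  [with Z=-4, E=5, A=5]  = 7; X = A*Y  [with A=5, Y=7]  = 35.
Change = 10 − 35 = -25.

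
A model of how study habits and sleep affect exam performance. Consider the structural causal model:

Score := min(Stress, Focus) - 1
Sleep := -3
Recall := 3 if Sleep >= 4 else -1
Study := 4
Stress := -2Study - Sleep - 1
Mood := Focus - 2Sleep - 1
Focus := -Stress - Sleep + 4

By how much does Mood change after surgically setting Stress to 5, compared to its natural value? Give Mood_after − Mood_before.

The intervention breaks the incoming arrows to Stress: Stress := -2Study - Sleep - 1 no longer applies, and Stress = 5.
Focus = -Stress - Sleep + 4  [with Stress=5, Sleep=-3]  = 2
Mood = Focus - 2Sleep - 1  [with Focus=2, Sleep=-3]  = 7
Without intervention: Stress = -2Study - Sleep - 1  [with Study=4, Sleep=-3]  = -6; Focus = -Stress - Sleep + 4  [with Stress=-6, Sleep=-3]  = 13; Mood = Focus - 2Sleep - 1  [with Focus=13, Sleep=-3]  = 18.
Change = 7 − 18 = -11.

-11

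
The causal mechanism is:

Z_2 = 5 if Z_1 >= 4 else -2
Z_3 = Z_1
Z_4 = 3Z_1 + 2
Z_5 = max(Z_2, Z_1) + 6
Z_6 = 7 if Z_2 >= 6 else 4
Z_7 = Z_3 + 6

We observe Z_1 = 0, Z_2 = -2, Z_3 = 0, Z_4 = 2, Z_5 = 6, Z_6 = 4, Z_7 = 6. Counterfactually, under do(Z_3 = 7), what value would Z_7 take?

13

The intervention breaks the incoming arrows to Z_3: Z_3 = Z_1 no longer applies, and Z_3 = 7.
Z_7 = Z_3 + 6  [with Z_3=7]  = 13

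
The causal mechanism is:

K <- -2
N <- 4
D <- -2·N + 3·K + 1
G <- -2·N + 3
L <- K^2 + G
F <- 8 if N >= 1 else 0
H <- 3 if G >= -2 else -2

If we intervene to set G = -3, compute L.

Intervening sets G = -3 and removes its equation (G <- -2·N + 3).
L = K^2 + G  [with K=-2, G=-3]  = 1

1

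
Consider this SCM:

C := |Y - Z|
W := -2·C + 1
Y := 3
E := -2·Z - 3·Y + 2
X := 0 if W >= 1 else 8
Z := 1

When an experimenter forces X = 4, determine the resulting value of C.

2

do(X=4) replaces the equation X := 0 if W >= 1 else 8 with the constant X = 4.
No directed path runs from X to C, so C keeps its natural value.
C = |Y - Z|  [with Y=3, Z=1]  = 2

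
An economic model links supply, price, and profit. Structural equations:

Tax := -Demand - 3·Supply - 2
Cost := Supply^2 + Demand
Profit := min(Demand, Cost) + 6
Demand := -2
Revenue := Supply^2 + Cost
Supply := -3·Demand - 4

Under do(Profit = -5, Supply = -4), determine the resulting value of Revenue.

Under do(Profit = -5, Supply = -4), each intervened variable's structural equation is replaced by its fixed value.
Cost = Supply^2 + Demand  [with Supply=-4, Demand=-2]  = 14
Revenue = Supply^2 + Cost  [with Supply=-4, Cost=14]  = 30

30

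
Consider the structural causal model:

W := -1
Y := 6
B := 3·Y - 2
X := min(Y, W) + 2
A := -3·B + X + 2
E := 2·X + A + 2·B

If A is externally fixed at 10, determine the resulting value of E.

The intervention breaks the incoming arrows to A: A := -3·B + X + 2 no longer applies, and A = 10.
B = 3·Y - 2  [with Y=6]  = 16
X = min(Y, W) + 2  [with Y=6, W=-1]  = 1
E = 2·X + A + 2·B  [with X=1, A=10, B=16]  = 44

44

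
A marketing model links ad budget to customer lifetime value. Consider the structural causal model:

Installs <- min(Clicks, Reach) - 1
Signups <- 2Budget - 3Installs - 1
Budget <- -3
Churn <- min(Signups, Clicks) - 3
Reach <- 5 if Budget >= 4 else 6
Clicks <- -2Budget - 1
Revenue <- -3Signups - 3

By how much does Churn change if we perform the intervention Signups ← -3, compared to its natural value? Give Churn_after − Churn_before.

16

The intervention breaks the incoming arrows to Signups: Signups <- 2Budget - 3Installs - 1 no longer applies, and Signups = -3.
Clicks = -2Budget - 1  [with Budget=-3]  = 5
Churn = min(Signups, Clicks) - 3  [with Signups=-3, Clicks=5]  = -6
Without intervention: Reach = 5 if Budget >= 4 else 6  [with Budget=-3]  = 6; Clicks = -2Budget - 1  [with Budget=-3]  = 5; Installs = min(Clicks, Reach) - 1  [with Clicks=5, Reach=6]  = 4; Signups = 2Budget - 3Installs - 1  [with Budget=-3, Installs=4]  = -19; Churn = min(Signups, Clicks) - 3  [with Signups=-19, Clicks=5]  = -22.
Change = -6 − (-22) = 16.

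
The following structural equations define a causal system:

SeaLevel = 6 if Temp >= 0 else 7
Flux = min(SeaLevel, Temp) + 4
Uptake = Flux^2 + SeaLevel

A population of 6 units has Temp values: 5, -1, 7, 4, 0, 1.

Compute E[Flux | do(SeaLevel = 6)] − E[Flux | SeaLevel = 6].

Every unit gets SeaLevel=6 under the intervention. Flux values become 9, 3, 10, 8, 4, 5; E[Flux|do(SeaLevel=6)] = 6.5.
Observing SeaLevel=6 restricts to units where SeaLevel's equation naturally yields 6: Temp ∈ {5, 7, 4, 0, 1}. In that subpopulation Flux = 9, 10, 8, 4, 5, mean 7.2.
Difference = 6.5 − 7.2 = -0.7.

-0.7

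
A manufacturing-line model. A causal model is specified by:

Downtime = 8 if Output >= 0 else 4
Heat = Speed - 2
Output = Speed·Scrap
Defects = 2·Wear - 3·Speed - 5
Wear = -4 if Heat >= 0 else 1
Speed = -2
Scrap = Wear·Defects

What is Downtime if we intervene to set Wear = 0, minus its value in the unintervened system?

The intervention breaks the incoming arrows to Wear: Wear = -4 if Heat >= 0 else 1 no longer applies, and Wear = 0.
Defects = 2·Wear - 3·Speed - 5  [with Wear=0, Speed=-2]  = 1
Scrap = Wear·Defects  [with Wear=0, Defects=1]  = 0
Output = Speed·Scrap  [with Speed=-2, Scrap=0]  = 0
Downtime = 8 if Output >= 0 else 4  [with Output=0]  = 8
Without intervention: Heat = Speed - 2  [with Speed=-2]  = -4; Wear = -4 if Heat >= 0 else 1  [with Heat=-4]  = 1; Defects = 2·Wear - 3·Speed - 5  [with Wear=1, Speed=-2]  = 3; Scrap = Wear·Defects  [with Wear=1, Defects=3]  = 3; Output = Speed·Scrap  [with Speed=-2, Scrap=3]  = -6; Downtime = 8 if Output >= 0 else 4  [with Output=-6]  = 4.
Change = 8 − 4 = 4.

4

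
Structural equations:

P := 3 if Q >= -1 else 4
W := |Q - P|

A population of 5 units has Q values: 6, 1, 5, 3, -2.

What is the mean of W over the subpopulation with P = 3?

Conditioning on P=3 selects the 4 unit(s) with Q ∈ {6, 1, 5, 3}. Their W values: 3, 2, 2, 0. Mean = 1.75.

1.75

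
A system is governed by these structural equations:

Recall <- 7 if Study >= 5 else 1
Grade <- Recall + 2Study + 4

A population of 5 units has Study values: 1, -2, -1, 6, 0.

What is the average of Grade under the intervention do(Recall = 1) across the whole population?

6.6

do(Recall=1) breaks Recall's dependence on Study. With Recall=1 fixed, Grade across the units is 7, 1, 3, 17, 5, mean 6.6.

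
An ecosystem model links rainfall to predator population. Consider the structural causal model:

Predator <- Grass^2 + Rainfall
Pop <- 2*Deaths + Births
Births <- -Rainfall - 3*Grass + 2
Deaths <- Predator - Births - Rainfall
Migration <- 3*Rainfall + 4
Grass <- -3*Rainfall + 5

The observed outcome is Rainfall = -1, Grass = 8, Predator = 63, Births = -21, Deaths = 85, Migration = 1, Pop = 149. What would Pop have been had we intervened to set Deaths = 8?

Under do(Deaths=8), the mechanism Deaths <- Predator - Births - Rainfall is discarded; Deaths is fixed at 8.
Grass = -3*Rainfall + 5  [with Rainfall=-1]  = 8
Births = -Rainfall - 3*Grass + 2  [with Rainfall=-1, Grass=8]  = -21
Pop = 2*Deaths + Births  [with Deaths=8, Births=-21]  = -5

-5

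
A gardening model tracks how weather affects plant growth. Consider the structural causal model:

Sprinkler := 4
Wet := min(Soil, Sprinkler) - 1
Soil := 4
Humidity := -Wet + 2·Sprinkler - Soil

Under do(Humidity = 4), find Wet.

3

Under do(Humidity=4), the mechanism Humidity := -Wet + 2·Sprinkler - Soil is discarded; Humidity is fixed at 4.
Since Wet is not a descendant of the intervened variable, it is unaffected.
Wet = min(Soil, Sprinkler) - 1  [with Soil=4, Sprinkler=4]  = 3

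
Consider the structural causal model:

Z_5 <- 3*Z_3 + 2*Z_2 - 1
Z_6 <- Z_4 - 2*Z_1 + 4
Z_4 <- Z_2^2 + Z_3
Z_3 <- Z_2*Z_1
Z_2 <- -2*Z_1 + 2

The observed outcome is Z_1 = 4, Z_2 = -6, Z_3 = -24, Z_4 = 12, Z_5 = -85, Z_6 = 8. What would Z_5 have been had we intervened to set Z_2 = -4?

do(Z_2=-4) replaces the equation Z_2 <- -2*Z_1 + 2 with the constant Z_2 = -4.
Z_3 = Z_2*Z_1  [with Z_2=-4, Z_1=4]  = -16
Z_5 = 3*Z_3 + 2*Z_2 - 1  [with Z_3=-16, Z_2=-4]  = -57

-57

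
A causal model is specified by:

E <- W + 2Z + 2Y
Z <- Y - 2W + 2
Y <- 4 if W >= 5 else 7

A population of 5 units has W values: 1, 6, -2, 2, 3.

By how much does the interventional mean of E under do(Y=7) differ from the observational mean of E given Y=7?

-3

The intervention sets Y=7 in all 5 units regardless of W. Recomputing E per unit gives 29, 14, 38, 26, 23; average 26.
Conditioning on Y=7 selects the 4 unit(s) with W ∈ {1, -2, 2, 3}. Their E values: 29, 38, 26, 23. Mean = 29.
Difference = 26 − 29 = -3.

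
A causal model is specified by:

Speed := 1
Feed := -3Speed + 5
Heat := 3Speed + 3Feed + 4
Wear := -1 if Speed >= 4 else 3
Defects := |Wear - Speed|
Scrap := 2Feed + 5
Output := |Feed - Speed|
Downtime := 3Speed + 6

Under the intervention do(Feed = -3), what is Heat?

The intervention breaks the incoming arrows to Feed: Feed := -3Speed + 5 no longer applies, and Feed = -3.
Heat = 3Speed + 3Feed + 4  [with Speed=1, Feed=-3]  = -2

-2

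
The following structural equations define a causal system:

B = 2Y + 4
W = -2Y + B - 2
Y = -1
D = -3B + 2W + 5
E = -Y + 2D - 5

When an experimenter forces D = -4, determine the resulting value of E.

-12

Intervening sets D = -4 and removes its equation (D = -3B + 2W + 5).
E = -Y + 2D - 5  [with Y=-1, D=-4]  = -12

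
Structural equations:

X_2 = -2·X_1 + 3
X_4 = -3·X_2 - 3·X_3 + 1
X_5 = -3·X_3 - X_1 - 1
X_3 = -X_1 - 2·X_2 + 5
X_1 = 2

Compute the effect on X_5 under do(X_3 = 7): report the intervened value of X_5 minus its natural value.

do(X_3=7) replaces the equation X_3 = -X_1 - 2·X_2 + 5 with the constant X_3 = 7.
X_5 = -3·X_3 - X_1 - 1  [with X_3=7, X_1=2]  = -24
Without intervention: X_2 = -2·X_1 + 3  [with X_1=2]  = -1; X_3 = -X_1 - 2·X_2 + 5  [with X_1=2, X_2=-1]  = 5; X_5 = -3·X_3 - X_1 - 1  [with X_3=5, X_1=2]  = -18.
Change = -24 − (-18) = -6.

-6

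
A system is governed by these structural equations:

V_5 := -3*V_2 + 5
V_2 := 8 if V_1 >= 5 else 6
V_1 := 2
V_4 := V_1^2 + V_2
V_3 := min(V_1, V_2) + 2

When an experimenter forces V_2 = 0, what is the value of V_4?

Under do(V_2=0), the mechanism V_2 := 8 if V_1 >= 5 else 6 is discarded; V_2 is fixed at 0.
V_4 = V_1^2 + V_2  [with V_1=2, V_2=0]  = 4

4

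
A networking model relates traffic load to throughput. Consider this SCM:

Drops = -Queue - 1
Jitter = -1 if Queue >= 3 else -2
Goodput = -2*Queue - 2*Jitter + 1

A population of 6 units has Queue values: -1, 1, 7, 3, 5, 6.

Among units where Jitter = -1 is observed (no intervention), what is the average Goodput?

-7.5

E[Goodput|Jitter=-1] averages over only the 4 units with Jitter=-1 (Queue = 7, 3, 5, 6): Goodput = -11, -3, -7, -9, mean -7.5.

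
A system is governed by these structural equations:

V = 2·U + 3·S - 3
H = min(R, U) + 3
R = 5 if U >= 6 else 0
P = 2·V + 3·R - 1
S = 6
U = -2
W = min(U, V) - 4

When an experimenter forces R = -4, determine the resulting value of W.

do(R=-4) replaces the equation R = 5 if U >= 6 else 0 with the constant R = -4.
W is not downstream of the intervention, so its value is determined by the original equations.
V = 2·U + 3·S - 3  [with U=-2, S=6]  = 11
W = min(U, V) - 4  [with U=-2, V=11]  = -6

-6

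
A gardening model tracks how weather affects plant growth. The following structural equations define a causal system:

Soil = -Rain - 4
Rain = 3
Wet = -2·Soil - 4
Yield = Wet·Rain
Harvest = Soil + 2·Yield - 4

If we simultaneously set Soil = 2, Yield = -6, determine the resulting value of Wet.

The joint intervention fixes Soil = 2, Yield = -6, removing each variable's own equation.
Wet = -2·Soil - 4  [with Soil=2]  = -8

-8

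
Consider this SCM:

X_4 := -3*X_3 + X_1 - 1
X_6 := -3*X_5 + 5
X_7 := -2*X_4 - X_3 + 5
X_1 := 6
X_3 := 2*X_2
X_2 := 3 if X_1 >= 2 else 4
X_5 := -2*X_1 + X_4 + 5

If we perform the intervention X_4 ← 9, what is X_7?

The intervention breaks the incoming arrows to X_4: X_4 := -3*X_3 + X_1 - 1 no longer applies, and X_4 = 9.
X_2 = 3 if X_1 >= 2 else 4  [with X_1=6]  = 3
X_3 = 2*X_2  [with X_2=3]  = 6
X_7 = -2*X_4 - X_3 + 5  [with X_4=9, X_3=6]  = -19

-19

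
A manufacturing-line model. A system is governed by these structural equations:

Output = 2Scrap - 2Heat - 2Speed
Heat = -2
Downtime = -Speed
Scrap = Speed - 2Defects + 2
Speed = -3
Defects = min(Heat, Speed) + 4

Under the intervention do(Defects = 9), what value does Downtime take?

The intervention breaks the incoming arrows to Defects: Defects = min(Heat, Speed) + 4 no longer applies, and Defects = 9.
No directed path runs from Defects to Downtime, so Downtime keeps its natural value.
Downtime = -Speed  [with Speed=-3]  = 3

3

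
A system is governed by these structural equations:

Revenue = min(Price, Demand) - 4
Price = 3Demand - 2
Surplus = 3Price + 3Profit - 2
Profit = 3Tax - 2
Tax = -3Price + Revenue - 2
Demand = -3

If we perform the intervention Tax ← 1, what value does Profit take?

Intervening sets Tax = 1 and removes its equation (Tax = -3Price + Revenue - 2).
Profit = 3Tax - 2  [with Tax=1]  = 1

1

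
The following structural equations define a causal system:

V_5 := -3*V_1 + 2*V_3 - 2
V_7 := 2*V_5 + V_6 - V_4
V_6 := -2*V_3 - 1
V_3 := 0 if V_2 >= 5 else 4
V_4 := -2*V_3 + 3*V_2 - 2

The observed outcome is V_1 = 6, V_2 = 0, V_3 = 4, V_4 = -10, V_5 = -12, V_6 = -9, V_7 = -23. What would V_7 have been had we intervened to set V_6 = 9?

-5

Intervening sets V_6 = 9 and removes its equation (V_6 := -2*V_3 - 1).
V_3 = 0 if V_2 >= 5 else 4  [with V_2=0]  = 4
V_4 = -2*V_3 + 3*V_2 - 2  [with V_3=4, V_2=0]  = -10
V_5 = -3*V_1 + 2*V_3 - 2  [with V_1=6, V_3=4]  = -12
V_7 = 2*V_5 + V_6 - V_4  [with V_5=-12, V_6=9, V_4=-10]  = -5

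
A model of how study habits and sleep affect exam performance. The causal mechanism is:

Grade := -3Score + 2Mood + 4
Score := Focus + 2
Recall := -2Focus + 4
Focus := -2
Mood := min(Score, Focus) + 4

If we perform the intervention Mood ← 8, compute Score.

Under do(Mood=8), the mechanism Mood := min(Score, Focus) + 4 is discarded; Mood is fixed at 8.
Since Score is not a descendant of the intervened variable, it is unaffected.
Score = Focus + 2  [with Focus=-2]  = 0

0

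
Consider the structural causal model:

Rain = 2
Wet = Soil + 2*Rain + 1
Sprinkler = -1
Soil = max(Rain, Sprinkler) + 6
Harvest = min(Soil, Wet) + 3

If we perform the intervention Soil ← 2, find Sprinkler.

-1

Under do(Soil=2), the mechanism Soil = max(Rain, Sprinkler) + 6 is discarded; Soil is fixed at 2.
Since Sprinkler is not a descendant of the intervened variable, it is unaffected.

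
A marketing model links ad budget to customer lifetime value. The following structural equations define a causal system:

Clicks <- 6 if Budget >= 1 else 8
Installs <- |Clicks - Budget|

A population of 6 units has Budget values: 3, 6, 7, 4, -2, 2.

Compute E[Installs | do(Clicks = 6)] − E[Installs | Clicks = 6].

Every unit gets Clicks=6 under the intervention. Installs values become 3, 0, 1, 2, 8, 4; E[Installs|do(Clicks=6)] = 3.
E[Installs|Clicks=6] averages over only the 5 units with Clicks=6 (Budget = 3, 6, 7, 4, 2): Installs = 3, 0, 1, 2, 4, mean 2.
Difference = 3 − 2 = 1.

1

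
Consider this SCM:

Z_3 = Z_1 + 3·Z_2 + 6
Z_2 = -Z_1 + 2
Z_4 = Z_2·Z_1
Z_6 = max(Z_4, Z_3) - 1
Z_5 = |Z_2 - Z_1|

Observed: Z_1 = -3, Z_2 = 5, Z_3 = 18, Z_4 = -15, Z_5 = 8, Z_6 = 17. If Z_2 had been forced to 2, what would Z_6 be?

Under do(Z_2=2), the mechanism Z_2 = -Z_1 + 2 is discarded; Z_2 is fixed at 2.
Z_3 = Z_1 + 3·Z_2 + 6  [with Z_1=-3, Z_2=2]  = 9
Z_4 = Z_2·Z_1  [with Z_2=2, Z_1=-3]  = -6
Z_6 = max(Z_4, Z_3) - 1  [with Z_4=-6, Z_3=9]  = 8

8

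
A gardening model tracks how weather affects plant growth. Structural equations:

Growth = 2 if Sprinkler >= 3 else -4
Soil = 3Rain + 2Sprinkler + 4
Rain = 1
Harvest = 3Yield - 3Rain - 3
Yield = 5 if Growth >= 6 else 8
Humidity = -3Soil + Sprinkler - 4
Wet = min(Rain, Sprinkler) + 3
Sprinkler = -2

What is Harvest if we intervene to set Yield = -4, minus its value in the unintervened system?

do(Yield=-4) replaces the equation Yield = 5 if Growth >= 6 else 8 with the constant Yield = -4.
Harvest = 3Yield - 3Rain - 3  [with Yield=-4, Rain=1]  = -18
Without intervention: Growth = 2 if Sprinkler >= 3 else -4  [with Sprinkler=-2]  = -4; Yield = 5 if Growth >= 6 else 8  [with Growth=-4]  = 8; Harvest = 3Yield - 3Rain - 3  [with Yield=8, Rain=1]  = 18.
Change = -18 − 18 = -36.

-36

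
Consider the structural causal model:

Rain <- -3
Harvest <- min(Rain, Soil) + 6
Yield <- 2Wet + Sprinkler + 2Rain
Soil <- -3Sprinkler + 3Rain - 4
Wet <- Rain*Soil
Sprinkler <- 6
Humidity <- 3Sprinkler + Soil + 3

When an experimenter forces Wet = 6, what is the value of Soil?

-31

Under do(Wet=6), the mechanism Wet <- Rain*Soil is discarded; Wet is fixed at 6.
Since Soil is not a descendant of the intervened variable, it is unaffected.
Soil = -3Sprinkler + 3Rain - 4  [with Sprinkler=6, Rain=-3]  = -31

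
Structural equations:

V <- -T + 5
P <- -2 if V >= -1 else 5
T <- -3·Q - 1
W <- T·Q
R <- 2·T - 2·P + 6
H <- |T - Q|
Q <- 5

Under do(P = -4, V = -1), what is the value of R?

Setting P = -4, V = -1 by intervention discards those variables' equations.
T = -3·Q - 1  [with Q=5]  = -16
R = 2·T - 2·P + 6  [with T=-16, P=-4]  = -18

-18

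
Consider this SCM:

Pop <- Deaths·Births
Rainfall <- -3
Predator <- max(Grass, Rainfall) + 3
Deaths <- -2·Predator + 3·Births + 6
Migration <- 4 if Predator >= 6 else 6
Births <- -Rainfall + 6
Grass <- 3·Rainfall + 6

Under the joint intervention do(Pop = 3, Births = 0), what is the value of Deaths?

6

Under do(Pop = 3, Births = 0), each intervened variable's structural equation is replaced by its fixed value.
Grass = 3·Rainfall + 6  [with Rainfall=-3]  = -3
Predator = max(Grass, Rainfall) + 3  [with Grass=-3, Rainfall=-3]  = 0
Deaths = -2·Predator + 3·Births + 6  [with Predator=0, Births=0]  = 6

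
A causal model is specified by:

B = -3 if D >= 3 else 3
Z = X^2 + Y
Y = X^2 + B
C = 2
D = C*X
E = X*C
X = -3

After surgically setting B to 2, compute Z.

Under do(B=2), the mechanism B = -3 if D >= 3 else 3 is discarded; B is fixed at 2.
Y = X^2 + B  [with X=-3, B=2]  = 11
Z = X^2 + Y  [with X=-3, Y=11]  = 20

20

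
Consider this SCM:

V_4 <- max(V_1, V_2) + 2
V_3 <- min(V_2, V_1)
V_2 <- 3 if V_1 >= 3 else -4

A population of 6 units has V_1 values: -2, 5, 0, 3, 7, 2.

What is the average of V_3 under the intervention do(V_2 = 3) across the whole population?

1.5

Under do(V_2=3), V_2's equation is replaced by V_2=3 for every unit. Per-unit V_3: -2, 3, 0, 3, 3, 2. Mean = 1.5.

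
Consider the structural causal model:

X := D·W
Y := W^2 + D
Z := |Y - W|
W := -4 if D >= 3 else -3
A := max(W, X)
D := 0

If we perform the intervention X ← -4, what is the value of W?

-3

Under do(X=-4), the mechanism X := D·W is discarded; X is fixed at -4.
Since W is not a descendant of the intervened variable, it is unaffected.
W = -4 if D >= 3 else -3  [with D=0]  = -3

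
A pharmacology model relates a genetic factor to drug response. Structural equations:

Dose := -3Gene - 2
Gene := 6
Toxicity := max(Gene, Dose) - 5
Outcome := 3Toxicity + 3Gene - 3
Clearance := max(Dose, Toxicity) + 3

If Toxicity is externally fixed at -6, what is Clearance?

The intervention breaks the incoming arrows to Toxicity: Toxicity := max(Gene, Dose) - 5 no longer applies, and Toxicity = -6.
Dose = -3Gene - 2  [with Gene=6]  = -20
Clearance = max(Dose, Toxicity) + 3  [with Dose=-20, Toxicity=-6]  = -3

-3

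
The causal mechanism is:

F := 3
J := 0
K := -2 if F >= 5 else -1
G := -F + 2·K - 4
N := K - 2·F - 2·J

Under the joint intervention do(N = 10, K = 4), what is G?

1

The joint intervention fixes N = 10, K = 4, removing each variable's own equation.
G = -F + 2·K - 4  [with F=3, K=4]  = 1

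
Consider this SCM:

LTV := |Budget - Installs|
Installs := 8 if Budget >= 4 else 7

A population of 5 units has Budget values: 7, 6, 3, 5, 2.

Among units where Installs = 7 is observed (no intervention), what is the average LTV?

E[LTV|Installs=7] averages over only the 2 units with Installs=7 (Budget = 3, 2): LTV = 4, 5, mean 4.5.

4.5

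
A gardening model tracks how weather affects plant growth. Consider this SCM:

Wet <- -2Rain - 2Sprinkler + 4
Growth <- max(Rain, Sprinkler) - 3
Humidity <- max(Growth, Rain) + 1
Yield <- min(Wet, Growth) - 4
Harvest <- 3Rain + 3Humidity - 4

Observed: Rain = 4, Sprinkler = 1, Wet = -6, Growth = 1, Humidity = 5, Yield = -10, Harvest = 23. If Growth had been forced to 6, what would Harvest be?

The intervention breaks the incoming arrows to Growth: Growth <- max(Rain, Sprinkler) - 3 no longer applies, and Growth = 6.
Humidity = max(Growth, Rain) + 1  [with Growth=6, Rain=4]  = 7
Harvest = 3Rain + 3Humidity - 4  [with Rain=4, Humidity=7]  = 29

29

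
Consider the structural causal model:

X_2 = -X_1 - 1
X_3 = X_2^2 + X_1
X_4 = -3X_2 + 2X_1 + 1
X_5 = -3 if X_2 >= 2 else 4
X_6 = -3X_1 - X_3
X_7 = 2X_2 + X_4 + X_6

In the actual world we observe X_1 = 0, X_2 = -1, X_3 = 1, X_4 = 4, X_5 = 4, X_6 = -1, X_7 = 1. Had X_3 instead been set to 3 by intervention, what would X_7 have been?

-1

The intervention breaks the incoming arrows to X_3: X_3 = X_2^2 + X_1 no longer applies, and X_3 = 3.
X_2 = -X_1 - 1  [with X_1=0]  = -1
X_4 = -3X_2 + 2X_1 + 1  [with X_2=-1, X_1=0]  = 4
X_6 = -3X_1 - X_3  [with X_1=0, X_3=3]  = -3
X_7 = 2X_2 + X_4 + X_6  [with X_2=-1, X_4=4, X_6=-3]  = -1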